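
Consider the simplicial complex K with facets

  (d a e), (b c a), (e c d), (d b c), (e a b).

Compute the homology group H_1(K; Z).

Fix the vertex order a < b < c < d < e and write every simplex with vertices in increasing order. Then dim K = 2 and the simplices of K are:

  0-simplices (5): a, b, c, d, e
  1-simplices (10): ab, ac, ad, ae, bc, bd, be, cd, ce, de
  2-simplices (5): abc, abe, ade, bcd, cde

so the chain groups are C_0 ≅ Z^5, C_1 ≅ Z^10, C_2 ≅ Z^5.

Boundary ∂_1: C_1 → C_0 is given by ∂[p,q] = [q] − [p].
The resulting 5×10 matrix has rank 4, and its Smith normal form has invariant factors (1,1,1,1).

The boundary map ∂_2: C_2 → C_1 maps a triangle to the signed sum of its edges. For instance
  ∂cde = de − ce + cd,
  ∂abe = be − ae + ab.
The 10×5 boundary matrix has rank 5 and Smith normal form diag(1,1,1,1,1).

Now H_k = ker ∂_k / im ∂_{k+1}, so:

  H_1: rank ker ∂_1 − rank ∂_2 = (10 − 4) − 5 = 1, and the invariant factors of ∂_2 are all 1, so H_1 ≅ Z.

(K is a triangulation of the Möbius band.)

H_1 ≅ Z.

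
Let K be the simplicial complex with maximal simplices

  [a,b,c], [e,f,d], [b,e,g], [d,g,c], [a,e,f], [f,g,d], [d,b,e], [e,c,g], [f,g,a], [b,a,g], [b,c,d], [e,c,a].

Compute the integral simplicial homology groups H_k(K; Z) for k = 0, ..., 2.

K has 7 vertices, 18 edges, 12 triangles.
rank ∂_0 = 0, rank ∂_1 = 6 ⇒ b_0 = 7 − 0 − 6 = 1; all invariant factors of ∂_1 are 1 so no torsion. So H_0 = Z.
rank ∂_1 = 6, rank ∂_2 = 12 ⇒ b_1 = 18 − 6 − 12 = 0; ∂_2 has invariant factor(s) [2] giving torsion. So H_1 = Z/2.
rank ∂_2 = 12, rank ∂_3 = 0 ⇒ b_2 = 12 − 12 − 0 = 0. So H_2 = 0.

H_0 = Z,  H_1 = Z/2,  H_2 = 0.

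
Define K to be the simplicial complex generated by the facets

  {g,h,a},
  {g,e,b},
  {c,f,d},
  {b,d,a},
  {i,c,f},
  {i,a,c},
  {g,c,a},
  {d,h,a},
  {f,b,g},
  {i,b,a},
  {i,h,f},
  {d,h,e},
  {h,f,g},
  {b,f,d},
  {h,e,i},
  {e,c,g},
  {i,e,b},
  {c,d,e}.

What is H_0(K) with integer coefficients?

Take the total order a < b < c < d < e < f < g < h < i on the vertex set. Then K (dimension 2) consists of the simplices:

  0-simplices (9): a, b, c, d, e, f, g, h, i
  1-simplices (27): ab, ac, ad, ag, ah, ai, bd, be, bf, bg, bi, cd, ce, cf, cg, ci, de, df, dh, eg, eh, ei, fg, fh, fi, gh, hi
  2-simplices (18): abd, abi, acg, aci, adh, agh, bdf, beg, bei, bfg, cde, cdf, ceg, cfi, deh, ehi, fgh, fhi

giving chain groups C_0 ≅ Z^9, C_1 ≅ Z^27, C_2 ≅ Z^18.

The boundary map ∂_1: C_1 → C_0 sends each edge [p,q] (with p < q) to q − p. For instance
  ∂bd = d − b.
The 9×27 boundary matrix has rank 8 and Smith normal form diag(1,1,1,1,1,1,1,1).

Boundary ∂_2: C_2 → C_1 acts by ∂[p,q,r] = [q,r] − [p,r] + [p,q]. For instance
  ∂cdf = df − cf + cd,
  ∂abd = bd − ad + ab.
As a 27×18 matrix over Z this has rank 17, with invariant factors (1,1,1,1,1,1,1,1,1,1,1,1,1,1,1,1,1).

Now H_k = ker ∂_k / im ∂_{k+1}, so:

  H_0: rank C_0 − rank ∂_1 = 9 − 8 = 1, and the invariant factors of ∂_1 are all 1, so H_0 = Z.

H_0 ≅ Z.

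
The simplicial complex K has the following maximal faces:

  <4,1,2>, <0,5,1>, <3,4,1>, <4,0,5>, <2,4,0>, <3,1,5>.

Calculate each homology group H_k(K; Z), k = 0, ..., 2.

We work with the vertex ordering 0 < 1 < 2 < 3 < 4 < 5. The simplices of K, each written with vertices in increasing order, are:

  0-simplices (6): [0], [1], [2], [3], [4], [5]
  1-simplices (12): [0,1], [0,2], [0,4], [0,5], [1,2], [1,3], [1,4], [1,5], [2,4], [3,4], [3,5], [4,5]
  2-simplices (6): [0,1,5], [0,2,4], [0,4,5], [1,2,4], [1,3,4], [1,3,5]

so the chain groups are C_0 ≅ Z^6, C_1 ≅ Z^12, C_2 ≅ Z^6.

Boundary ∂_1: C_1 → C_0 maps an edge to its endpoints' difference, ∂[p,q] = q − p. For instance
  ∂[4,5] = [5] − [4].
As a 6×12 matrix over Z this has rank 5, with invariant factors (1,1,1,1,1).

The boundary map ∂_2: C_2 → C_1 maps a triangle to the signed sum of its edges. For instance
  ∂[1,3,5] = [3,5] − [1,5] + [1,3],
  ∂[0,2,4] = [2,4] − [0,4] + [0,2].
The resulting 12×6 matrix has rank 6, and its Smith normal form has invariant factors (1,1,1,1,1,1).

From H_k ≅ ker(∂_k) / im(∂_{k+1}) we obtain:

  H_0: rank C_0 − rank ∂_1 = 6 − 5 = 1, and the invariant factors of ∂_1 are all 1, so H_0 ≅ Z.
  H_1: rank ker ∂_1 − rank ∂_2 = (12 − 5) − 6 = 1, and the invariant factors of ∂_2 are all 1, so H_1 ≅ Z.
  H_2: rank ker ∂_2 − rank ∂_3 = (6 − 6) − 0 = 0, and there is no ∂_3, so H_2 ≅ 0.

H_0 ≅ Z,  H_1 ≅ Z,  H_2 = 0.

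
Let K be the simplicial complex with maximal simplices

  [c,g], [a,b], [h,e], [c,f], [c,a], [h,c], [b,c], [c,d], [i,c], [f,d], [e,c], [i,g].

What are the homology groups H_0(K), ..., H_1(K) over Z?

Fix the vertex order a < b < c < d < e < f < g < h < i and write every simplex with vertices in increasing order. Then dim K = 1 and the simplices of K are:

  0-simplices (9): a, b, c, d, e, f, g, h, i
  1-simplices (12): ab, ac, bc, cd, ce, cf, cg, ch, ci, df, eh, gi

giving chain groups C_0 ≅ Z^9, C_1 ≅ Z^12.

The boundary map ∂_1: C_1 → C_0 is given by ∂[p,q] = [q] − [p]. For instance
  ∂df = f − d.
This gives a 9×12 integer matrix of rank 8; reducing to Smith normal form yields diagonal entries (1,1,1,1,1,1,1,1).

Reading off H_k = ker ∂_k / im ∂_{k+1}:

  H_0: rank C_0 − rank ∂_1 = 9 − 8 = 1, and the invariant factors of ∂_1 are all 1, so H_0 ≅ Z.
  H_1: rank ker ∂_1 − rank ∂_2 = (12 − 8) − 0 = 4, and there is no ∂_2, so H_1 ≅ Z^4.

As a check, the Euler characteristic is 9 − 12 = -3, which agrees with 1 − 4 = -3.
(K is a triangulation of a wedge of 4 circles.)

H_0 ≅ Z,  H_1 ≅ Z^4.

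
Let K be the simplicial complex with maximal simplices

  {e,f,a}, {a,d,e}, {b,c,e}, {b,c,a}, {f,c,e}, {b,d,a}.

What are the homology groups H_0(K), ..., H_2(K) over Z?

K has 6 vertices, 12 edges, 6 triangles.
rank ∂_0 = 0, rank ∂_1 = 5 ⇒ b_0 = 6 − 0 − 5 = 1; all invariant factors of ∂_1 are 1 so no torsion. So H_0 ≅ Z.
rank ∂_1 = 5, rank ∂_2 = 6 ⇒ b_1 = 12 − 5 − 6 = 1; all invariant factors of ∂_2 are 1 so no torsion. So H_1 ≅ Z.
rank ∂_2 = 6, rank ∂_3 = 0 ⇒ b_2 = 6 − 6 − 0 = 0. So H_2 ≅ 0.

H_0 = Z,  H_1 = Z,  H_2 = 0.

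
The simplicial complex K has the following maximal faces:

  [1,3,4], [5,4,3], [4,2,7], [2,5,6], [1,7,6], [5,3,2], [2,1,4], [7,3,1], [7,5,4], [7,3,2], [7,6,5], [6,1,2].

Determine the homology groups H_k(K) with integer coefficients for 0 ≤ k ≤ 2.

H_0 ≅ Z,  H_1 ≅ Z/2,  H_2 = 0.

Take the total order 1 < 2 < 3 < 4 < 5 < 6 < 7 on the vertex set. Then K (dimension 2) consists of the simplices:

  0-simplices (7): [1], [2], [3], [4], [5], [6], [7]
  1-simplices (18): [1,2], [1,3], [1,4], [1,6], [1,7], [2,3], [2,4], [2,5], [2,6], [2,7], [3,4], [3,5], [3,7], [4,5], [4,7], [5,6], [5,7], [6,7]
  2-simplices (12): [1,2,4], [1,2,6], [1,3,4], [1,3,7], [1,6,7], [2,3,5], [2,3,7], [2,4,7], [2,5,6], [3,4,5], [4,5,7], [5,6,7]

Hence C_0 ≅ Z^7, C_1 ≅ Z^18, C_2 ≅ Z^12.

∂_1: C_1 → C_0 maps an edge to its endpoints' difference, ∂[p,q] = q − p.
This gives a 7×18 integer matrix of rank 6; reducing to Smith normal form yields diagonal entries (1,1,1,1,1,1).

∂_2: C_2 → C_1 acts by ∂[p,q,r] = [q,r] − [p,r] + [p,q]. For instance
  ∂[1,6,7] = [6,7] − [1,7] + [1,6],
  ∂[1,2,4] = [2,4] − [1,4] + [1,2].
The resulting 18×12 matrix has rank 12, and its Smith normal form has invariant factors (1,1,1,1,1,1,1,1,1,1,1,2).

From H_k ≅ ker(∂_k) / im(∂_{k+1}) we obtain:

  H_0: rank C_0 − rank ∂_1 = 7 − 6 = 1, and the invariant factors of ∂_1 are all 1, so H_0 = Z.
  H_1: rank ker ∂_1 − rank ∂_2 = (18 − 6) − 12 = 0, and ∂_2 has invariant factor 2 > 1, so H_1 = Z/2.
  H_2: rank ker ∂_2 − rank ∂_3 = (12 − 12) − 0 = 0, and there is no ∂_3, so H_2 = 0.

As a check, the Euler characteristic is 7 − 18 + 12 = 1, which agrees with 1 − 0 + 0 = 1.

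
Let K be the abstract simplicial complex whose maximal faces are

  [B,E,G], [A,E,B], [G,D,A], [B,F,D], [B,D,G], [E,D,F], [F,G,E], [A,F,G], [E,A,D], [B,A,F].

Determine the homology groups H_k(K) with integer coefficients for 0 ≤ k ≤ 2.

H_0 = Z,  H_1 = Z/2,  H_2 = 0.

We work with the vertex ordering A < B < D < E < F < G. The simplices of K, each written with vertices in increasing order, are:

  0-simplices (6): A, B, D, E, F, G
  1-simplices (15): AB, AD, AE, AF, AG, BD, BE, BF, BG, DE, DF, DG, EF, EG, FG
  2-simplices (10): ABE, ABF, ADE, ADG, AFG, BDF, BDG, BEG, DEF, EFG

giving chain groups C_0 ≅ Z^6, C_1 ≅ Z^15, C_2 ≅ Z^10.

∂_1: C_1 → C_0 sends each edge [p,q] (with p < q) to q − p. For instance
  ∂DG = G − D.
The resulting 6×15 matrix has rank 5, and its Smith normal form has invariant factors (1,1,1,1,1).

Boundary ∂_2: C_2 → C_1 maps a triangle to the signed sum of its edges. For instance
  ∂DEF = EF − DF + DE,
  ∂ADE = DE − AE + AD.
The resulting 15×10 matrix has rank 10, and its Smith normal form has invariant factors (1,1,1,1,1,1,1,1,1,2).

Reading off H_k = ker ∂_k / im ∂_{k+1}:

  H_0: rank C_0 − rank ∂_1 = 6 − 5 = 1, and the invariant factors of ∂_1 are all 1, so H_0 ≅ Z.
  H_1: rank ker ∂_1 − rank ∂_2 = (15 − 5) − 10 = 0, and ∂_2 has invariant factor 2 > 1, so H_1 ≅ Z/2.
  H_2: rank ker ∂_2 − rank ∂_3 = (10 − 10) − 0 = 0, and there is no ∂_3, so H_2 ≅ 0.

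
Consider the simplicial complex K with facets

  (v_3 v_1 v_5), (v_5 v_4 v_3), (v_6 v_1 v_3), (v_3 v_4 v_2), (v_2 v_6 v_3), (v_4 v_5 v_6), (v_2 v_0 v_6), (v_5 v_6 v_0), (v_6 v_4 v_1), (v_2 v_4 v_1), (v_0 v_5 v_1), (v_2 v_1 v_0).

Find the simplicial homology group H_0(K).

H_0 ≅ Z.

Order the vertices as v_0 < v_1 < v_2 < v_3 < v_4 < v_5 < v_6. Listing each simplex with vertices in this order, K has dimension 2 with simplices:

  0-simplices (7): [v_0], [v_1], [v_2], [v_3], [v_4], [v_5], [v_6]
  1-simplices (18): (18 of them)
  2-simplices (12): (12 of them)

Hence C_0 ≅ Z^7, C_1 ≅ Z^18, C_2 ≅ Z^12.

Boundary ∂_1: C_1 → C_0 is given by ∂[p,q] = [q] − [p]. For instance
  ∂[v_4,v_5] = [v_5] − [v_4].
The resulting 7×18 matrix has rank 6, and its Smith normal form has invariant factors (1,1,1,1,1,1).

∂_2: C_2 → C_1 maps a triangle to the signed sum of its edges. For instance
  ∂[v_1,v_2,v_4] = [v_2,v_4] − [v_1,v_4] + [v_1,v_2],
  ∂[v_0,v_1,v_5] = [v_1,v_5] − [v_0,v_5] + [v_0,v_1].
As a 18×12 matrix over Z this has rank 12, with invariant factors (1,1,1,1,1,1,1,1,1,1,1,2).

Now H_k = ker ∂_k / im ∂_{k+1}, so:

  H_0: rank C_0 − rank ∂_1 = 7 − 6 = 1, and the invariant factors of ∂_1 are all 1, so H_0 ≅ Z.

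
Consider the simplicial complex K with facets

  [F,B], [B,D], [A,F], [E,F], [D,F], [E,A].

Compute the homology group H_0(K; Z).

H_0 ≅ Z.

Order the vertices as A < B < D < E < F. Listing each simplex with vertices in this order, K has dimension 1 with simplices:

  0-simplices (5): A, B, D, E, F
  1-simplices (6): AE, AF, BD, BF, DF, EF

so the chain groups are C_0 ≅ Z^5, C_1 ≅ Z^6.

Boundary ∂_1: C_1 → C_0 maps an edge to its endpoints' difference, ∂[p,q] = q − p. For instance
  ∂DF = F − D.
The 5×6 boundary matrix has rank 4 and Smith normal form diag(1,1,1,1).

Computing H_k = (kernel of ∂_k) / (image of ∂_{k+1}):

  H_0: rank C_0 − rank ∂_1 = 5 − 4 = 1, and the invariant factors of ∂_1 are all 1, so H_0 ≅ Z.

(K is a triangulation of a wedge of 2 circles.)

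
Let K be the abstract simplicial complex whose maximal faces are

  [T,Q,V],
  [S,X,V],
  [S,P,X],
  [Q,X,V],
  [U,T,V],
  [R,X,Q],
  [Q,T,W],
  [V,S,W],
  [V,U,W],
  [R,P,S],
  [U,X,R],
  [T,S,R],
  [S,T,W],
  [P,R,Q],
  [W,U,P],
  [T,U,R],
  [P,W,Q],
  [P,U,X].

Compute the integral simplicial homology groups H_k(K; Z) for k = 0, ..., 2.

Take the total order P < Q < R < S < T < U < V < W < X on the vertex set. Then K (dimension 2) consists of the simplices:

  0-simplices (9): P, Q, R, S, T, U, V, W, X
  1-simplices (27): PQ, PR, PS, PU, PW, PX, QR, QT, QV, QW, QX, RS, RT, RU, RX, ST, SV, SW, SX, TU, TV, TW, UV, UW, UX, VW, VX
  2-simplices (18): PQR, PQW, PRS, PSX, PUW, PUX, QRX, QTV, QTW, QVX, RST, RTU, RUX, STW, SVW, SVX, TUV, UVW

Hence C_0 ≅ Z^9, C_1 ≅ Z^27, C_2 ≅ Z^18.

The boundary map ∂_1: C_1 → C_0 sends each edge [p,q] (with p < q) to q − p.
The 9×27 boundary matrix has rank 8 and Smith normal form diag(1,1,1,1,1,1,1,1).

Boundary ∂_2: C_2 → C_1 acts by ∂[p,q,r] = [q,r] − [p,r] + [p,q]. For instance
  ∂QRX = RX − QX + QR,
  ∂QTV = TV − QV + QT.
The 27×18 boundary matrix has rank 18 and Smith normal form diag(1,1,1,1,1,1,1,1,1,1,1,1,1,1,1,1,1,2).

Now H_k = ker ∂_k / im ∂_{k+1}, so:

  H_0: rank C_0 − rank ∂_1 = 9 − 8 = 1, and the invariant factors of ∂_1 are all 1, so H_0 ≅ Z.
  H_1: rank ker ∂_1 − rank ∂_2 = (27 − 8) − 18 = 1, and ∂_2 has invariant factor 2 > 1, so H_1 ≅ Z ⊕ Z/2.
  H_2: rank ker ∂_2 − rank ∂_3 = (18 − 18) − 0 = 0, and there is no ∂_3, so H_2 ≅ 0.

(K is a triangulation of the Klein bottle.)

H_0 ≅ Z,  H_1 ≅ Z ⊕ Z/2,  H_2 = 0.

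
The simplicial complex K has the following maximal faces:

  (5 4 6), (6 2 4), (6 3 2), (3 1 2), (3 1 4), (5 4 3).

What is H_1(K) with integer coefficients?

H_1 = Z.

K has 6 vertices, 12 edges, 6 triangles.
rank ∂_1 = 5, rank ∂_2 = 6 ⇒ b_1 = 12 − 5 − 6 = 1; all invariant factors of ∂_2 are 1 so no torsion. So H_1 = Z.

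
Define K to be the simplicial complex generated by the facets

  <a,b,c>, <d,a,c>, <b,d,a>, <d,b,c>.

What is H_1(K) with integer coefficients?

Take the total order a < b < c < d on the vertex set. Then K (dimension 2) consists of the simplices:

  0-simplices (4): a, b, c, d
  1-simplices (6): ab, ac, ad, bc, bd, cd
  2-simplices (4): abc, abd, acd, bcd

so the chain groups are C_0 ≅ Z^4, C_1 ≅ Z^6, C_2 ≅ Z^4.

Boundary ∂_1: C_1 → C_0 sends each edge [p,q] (with p < q) to q − p. For instance
  ∂bc = c − b.
The resulting 4×6 matrix has rank 3, and its Smith normal form has invariant factors (1,1,1).

Boundary ∂_2: C_2 → C_1 sends each 2-simplex [p,q,r] to [q,r] − [p,r] + [p,q]. For instance
  ∂acd = cd − ad + ac,
  ∂bcd = cd − bd + bc.
The 6×4 boundary matrix has rank 3 and Smith normal form diag(1,1,1).

Computing H_k = (kernel of ∂_k) / (image of ∂_{k+1}):

  H_1: rank ker ∂_1 − rank ∂_2 = (6 − 3) − 3 = 0, and the invariant factors of ∂_2 are all 1, so H_1 = 0.

H_1 ≅ 0.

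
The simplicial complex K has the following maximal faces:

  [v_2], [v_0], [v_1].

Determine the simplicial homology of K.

K has 3 vertices.
rank ∂_0 = 0, rank ∂_1 = 0 ⇒ b_0 = 3 − 0 − 0 = 3. So H_0 = Z^3.

H_0 ≅ Z^3.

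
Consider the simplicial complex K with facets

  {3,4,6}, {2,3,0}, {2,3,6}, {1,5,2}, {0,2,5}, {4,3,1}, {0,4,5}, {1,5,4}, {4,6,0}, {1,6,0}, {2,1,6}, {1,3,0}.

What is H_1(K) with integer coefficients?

H_1 = Z/2.

Order the vertices as 0 < 1 < 2 < 3 < 4 < 5 < 6. Listing each simplex with vertices in this order, K has dimension 2 with simplices:

  0-simplices (7): [0], [1], [2], [3], [4], [5], [6]
  1-simplices (18): [0,1], [0,2], [0,3], [0,4], [0,5], [0,6], [1,2], [1,3], [1,4], [1,5], [1,6], [2,3], [2,5], [2,6], [3,4], [3,6], [4,5], [4,6]
  2-simplices (12): [0,1,3], [0,1,6], [0,2,3], [0,2,5], [0,4,5], [0,4,6], [1,2,5], [1,2,6], [1,3,4], [1,4,5], [2,3,6], [3,4,6]

so the chain groups are C_0 ≅ Z^7, C_1 ≅ Z^18, C_2 ≅ Z^12.

The boundary map ∂_1: C_1 → C_0 is given by ∂[p,q] = [q] − [p].
As a 7×18 matrix over Z this has rank 6, with invariant factors (1,1,1,1,1,1).

∂_2: C_2 → C_1 acts by ∂[p,q,r] = [q,r] − [p,r] + [p,q]. For instance
  ∂[0,2,3] = [2,3] − [0,3] + [0,2],
  ∂[0,1,3] = [1,3] − [0,3] + [0,1].
The 18×12 boundary matrix has rank 12 and Smith normal form diag(1,1,1,1,1,1,1,1,1,1,1,2).

Reading off H_k = ker ∂_k / im ∂_{k+1}:

  H_1: rank ker ∂_1 − rank ∂_2 = (18 − 6) − 12 = 0, and ∂_2 has invariant factor 2 > 1, so H_1 ≅ Z/2.

(K is a triangulation of the real projective plane RP^2.)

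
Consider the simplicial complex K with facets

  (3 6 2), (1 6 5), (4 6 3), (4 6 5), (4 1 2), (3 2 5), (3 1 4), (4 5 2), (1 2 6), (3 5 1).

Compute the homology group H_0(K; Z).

We work with the vertex ordering 1 < 2 < 3 < 4 < 5 < 6. The simplices of K, each written with vertices in increasing order, are:

  0-simplices (6): [1], [2], [3], [4], [5], [6]
  1-simplices (15): [1,2], [1,3], [1,4], [1,5], [1,6], [2,3], [2,4], [2,5], [2,6], [3,4], [3,5], [3,6], [4,5], [4,6], [5,6]
  2-simplices (10): [1,2,4], [1,2,6], [1,3,4], [1,3,5], [1,5,6], [2,3,5], [2,3,6], [2,4,5], [3,4,6], [4,5,6]

Hence C_0 ≅ Z^6, C_1 ≅ Z^15, C_2 ≅ Z^10.

∂_1: C_1 → C_0 maps an edge to its endpoints' difference, ∂[p,q] = q − p. For instance
  ∂[5,6] = [6] − [5].
This gives a 6×15 integer matrix of rank 5; reducing to Smith normal form yields diagonal entries (1,1,1,1,1).

Boundary ∂_2: C_2 → C_1 acts by ∂[p,q,r] = [q,r] − [p,r] + [p,q]. For instance
  ∂[4,5,6] = [5,6] − [4,6] + [4,5],
  ∂[1,5,6] = [5,6] − [1,6] + [1,5].
This gives a 15×10 integer matrix of rank 10; reducing to Smith normal form yields diagonal entries (1,1,1,1,1,1,1,1,1,2).

Reading off H_k = ker ∂_k / im ∂_{k+1}:

  H_0: rank C_0 − rank ∂_1 = 6 − 5 = 1, and the invariant factors of ∂_1 are all 1, so H_0 ≅ Z.

H_0 = Z.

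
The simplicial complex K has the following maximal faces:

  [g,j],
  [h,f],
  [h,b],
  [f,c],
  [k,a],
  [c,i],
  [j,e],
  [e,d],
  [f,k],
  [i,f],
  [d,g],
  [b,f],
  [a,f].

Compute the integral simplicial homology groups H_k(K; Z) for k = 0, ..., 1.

Take the total order a < b < c < d < e < f < g < h < i < j < k on the vertex set. Then K (dimension 1) consists of the simplices:

  0-simplices (11): a, b, c, d, e, f, g, h, i, j, k
  1-simplices (13): af, ak, bf, bh, cf, ci, de, dg, ej, fh, fi, fk, gj

giving chain groups C_0 ≅ Z^11, C_1 ≅ Z^13.

The boundary map ∂_1: C_1 → C_0 sends each edge [p,q] (with p < q) to q − p.
The 11×13 boundary matrix has rank 9 and Smith normal form diag(1,1,1,1,1,1,1,1,1).

Computing H_k = (kernel of ∂_k) / (image of ∂_{k+1}):

  H_0: rank C_0 − rank ∂_1 = 11 − 9 = 2, and the invariant factors of ∂_1 are all 1, so H_0 = Z^2.
  H_1: rank ker ∂_1 − rank ∂_2 = (13 − 9) − 0 = 4, and there is no ∂_2, so H_1 = Z^4.

As a check, the Euler characteristic is 11 − 13 = -2, which agrees with 2 − 4 = -2.
(K is a triangulation of the disjoint union of a wedge of 3 circles and the circle S^1.)

H_0 = Z^2,  H_1 = Z^4.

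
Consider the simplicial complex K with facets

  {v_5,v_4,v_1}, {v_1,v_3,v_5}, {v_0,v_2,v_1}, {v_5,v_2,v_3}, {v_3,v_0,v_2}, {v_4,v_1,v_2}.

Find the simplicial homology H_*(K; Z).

We work with the vertex ordering v_0 < v_1 < v_2 < v_3 < v_4 < v_5. The simplices of K, each written with vertices in increasing order, are:

  0-simplices (6): [v_0], [v_1], [v_2], [v_3], [v_4], [v_5]
  1-simplices (12): [v_0,v_1], [v_0,v_2], [v_0,v_3], [v_1,v_2], [v_1,v_3], [v_1,v_4], [v_1,v_5], [v_2,v_3], [v_2,v_4], [v_2,v_5], [v_3,v_5], [v_4,v_5]
  2-simplices (6): [v_0,v_1,v_2], [v_0,v_2,v_3], [v_1,v_2,v_4], [v_1,v_3,v_5], [v_1,v_4,v_5], [v_2,v_3,v_5]

Hence C_0 ≅ Z^6, C_1 ≅ Z^12, C_2 ≅ Z^6.

Boundary ∂_1: C_1 → C_0 maps an edge to its endpoints' difference, ∂[p,q] = q − p.
The resulting 6×12 matrix has rank 5, and its Smith normal form has invariant factors (1,1,1,1,1).

The boundary map ∂_2: C_2 → C_1 acts by ∂[p,q,r] = [q,r] − [p,r] + [p,q]. For instance
  ∂[v_1,v_4,v_5] = [v_4,v_5] − [v_1,v_5] + [v_1,v_4],
  ∂[v_1,v_2,v_4] = [v_2,v_4] − [v_1,v_4] + [v_1,v_2].
The resulting 12×6 matrix has rank 6, and its Smith normal form has invariant factors (1,1,1,1,1,1).

Reading off H_k = ker ∂_k / im ∂_{k+1}:

  H_0: rank C_0 − rank ∂_1 = 6 − 5 = 1, and the invariant factors of ∂_1 are all 1, so H_0 ≅ Z.
  H_1: rank ker ∂_1 − rank ∂_2 = (12 − 5) − 6 = 1, and the invariant factors of ∂_2 are all 1, so H_1 ≅ Z.
  H_2: rank ker ∂_2 − rank ∂_3 = (6 − 6) − 0 = 0, and there is no ∂_3, so H_2 ≅ 0.

H_0 = Z,  H_1 = Z,  H_2 = 0.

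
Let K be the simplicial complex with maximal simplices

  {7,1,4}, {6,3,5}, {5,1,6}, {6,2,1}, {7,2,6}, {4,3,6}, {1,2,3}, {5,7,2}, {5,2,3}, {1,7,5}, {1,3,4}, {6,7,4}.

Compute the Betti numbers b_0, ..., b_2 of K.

We work with the vertex ordering 1 < 2 < 3 < 4 < 5 < 6 < 7. The simplices of K, each written with vertices in increasing order, are:

  0-simplices (7): [1], [2], [3], [4], [5], [6], [7]
  1-simplices (18): [1,2], [1,3], [1,4], [1,5], [1,6], [1,7], [2,3], [2,5], [2,6], [2,7], [3,4], [3,5], [3,6], [4,6], [4,7], [5,6], [5,7], [6,7]
  2-simplices (12): [1,2,3], [1,2,6], [1,3,4], [1,4,7], [1,5,6], [1,5,7], [2,3,5], [2,5,7], [2,6,7], [3,4,6], [3,5,6], [4,6,7]

so the chain groups are C_0 ≅ Z^7, C_1 ≅ Z^18, C_2 ≅ Z^12.

Boundary ∂_1: C_1 → C_0 maps an edge to its endpoints' difference, ∂[p,q] = q − p.
This gives a 7×18 integer matrix of rank 6; reducing to Smith normal form yields diagonal entries (1,1,1,1,1,1).

The boundary map ∂_2: C_2 → C_1 sends each 2-simplex [p,q,r] to [q,r] − [p,r] + [p,q]. For instance
  ∂[1,2,3] = [2,3] − [1,3] + [1,2],
  ∂[1,2,6] = [2,6] − [1,6] + [1,2].
The resulting 18×12 matrix has rank 12, and its Smith normal form has invariant factors (1,1,1,1,1,1,1,1,1,1,1,2).

Computing H_k = (kernel of ∂_k) / (image of ∂_{k+1}):

  H_0: rank C_0 − rank ∂_1 = 7 − 6 = 1, and the invariant factors of ∂_1 are all 1, so H_0 ≅ Z.
  H_1: rank ker ∂_1 − rank ∂_2 = (18 − 6) − 12 = 0, and ∂_2 has invariant factor 2 > 1, so H_1 ≅ Z/2.
  H_2: rank ker ∂_2 − rank ∂_3 = (12 − 12) − 0 = 0, and there is no ∂_3, so H_2 ≅ 0.

Hence the Betti numbers are b_0 = 1, b_1 = 0, b_2 = 0.

b_0 = 1, b_1 = 0, b_2 = 0.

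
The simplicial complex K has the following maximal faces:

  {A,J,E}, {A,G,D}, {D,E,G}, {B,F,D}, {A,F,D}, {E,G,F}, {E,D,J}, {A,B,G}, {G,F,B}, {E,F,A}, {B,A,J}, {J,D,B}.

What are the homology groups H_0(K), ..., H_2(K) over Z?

Order the vertices as A < B < D < E < F < G < J. Listing each simplex with vertices in this order, K has dimension 2 with simplices:

  0-simplices (7): A, B, D, E, F, G, J
  1-simplices (18): AB, AD, AE, AF, AG, AJ, BD, BF, BG, BJ, DE, DF, DG, DJ, EF, EG, EJ, FG
  2-simplices (12): ABG, ABJ, ADF, ADG, AEF, AEJ, BDF, BDJ, BFG, DEG, DEJ, EFG

Hence C_0 ≅ Z^7, C_1 ≅ Z^18, C_2 ≅ Z^12.

The boundary map ∂_1: C_1 → C_0 sends each edge [p,q] (with p < q) to q − p.
The resulting 7×18 matrix has rank 6, and its Smith normal form has invariant factors (1,1,1,1,1,1).

∂_2: C_2 → C_1 maps a triangle to the signed sum of its edges. For instance
  ∂AEF = EF − AF + AE,
  ∂BDJ = DJ − BJ + BD.
This gives a 18×12 integer matrix of rank 12; reducing to Smith normal form yields diagonal entries (1,1,1,1,1,1,1,1,1,1,1,2).

Reading off H_k = ker ∂_k / im ∂_{k+1}:

  H_0: rank C_0 − rank ∂_1 = 7 − 6 = 1, and the invariant factors of ∂_1 are all 1, so H_0 ≅ Z.
  H_1: rank ker ∂_1 − rank ∂_2 = (18 − 6) − 12 = 0, and ∂_2 has invariant factor 2 > 1, so H_1 ≅ Z/2.
  H_2: rank ker ∂_2 − rank ∂_3 = (12 − 12) − 0 = 0, and there is no ∂_3, so H_2 ≅ 0.

As a check, the Euler characteristic is 7 − 18 + 12 = 1, which agrees with 1 − 0 + 0 = 1.

H_0 = Z,  H_1 = Z/2,  H_2 = 0.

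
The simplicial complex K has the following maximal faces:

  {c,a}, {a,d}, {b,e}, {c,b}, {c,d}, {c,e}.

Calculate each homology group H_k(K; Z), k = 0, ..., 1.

Order the vertices as a < b < c < d < e. Listing each simplex with vertices in this order, K has dimension 1 with simplices:

  0-simplices (5): a, b, c, d, e
  1-simplices (6): ac, ad, bc, be, cd, ce

giving chain groups C_0 ≅ Z^5, C_1 ≅ Z^6.

The boundary map ∂_1: C_1 → C_0 maps an edge to its endpoints' difference, ∂[p,q] = q − p.
The 5×6 boundary matrix has rank 4 and Smith normal form diag(1,1,1,1).

Reading off H_k = ker ∂_k / im ∂_{k+1}:

  H_0: rank C_0 − rank ∂_1 = 5 − 4 = 1, and the invariant factors of ∂_1 are all 1, so H_0 ≅ Z.
  H_1: rank ker ∂_1 − rank ∂_2 = (6 − 4) − 0 = 2, and there is no ∂_2, so H_1 ≅ Z^2.

H_0 = Z,  H_1 = Z^2.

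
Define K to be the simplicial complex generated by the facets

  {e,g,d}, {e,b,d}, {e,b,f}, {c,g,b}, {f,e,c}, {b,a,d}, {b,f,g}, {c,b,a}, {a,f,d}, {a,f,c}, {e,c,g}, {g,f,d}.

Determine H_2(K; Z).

Take the total order a < b < c < d < e < f < g on the vertex set. Then K (dimension 2) consists of the simplices:

  0-simplices (7): a, b, c, d, e, f, g
  1-simplices (18): ab, ac, ad, af, bc, bd, be, bf, bg, ce, cf, cg, de, df, dg, ef, eg, fg
  2-simplices (12): abc, abd, acf, adf, bcg, bde, bef, bfg, cef, ceg, deg, dfg

Hence C_0 ≅ Z^7, C_1 ≅ Z^18, C_2 ≅ Z^12.

The boundary map ∂_1: C_1 → C_0 maps an edge to its endpoints' difference, ∂[p,q] = q − p. For instance
  ∂ac = c − a.
As a 7×18 matrix over Z this has rank 6, with invariant factors (1,1,1,1,1,1).

∂_2: C_2 → C_1 sends each 2-simplex [p,q,r] to [q,r] − [p,r] + [p,q]. For instance
  ∂adf = df − af + ad,
  ∂bef = ef − bf + be.
As a 18×12 matrix over Z this has rank 12, with invariant factors (1,1,1,1,1,1,1,1,1,1,1,2).

Now H_k = ker ∂_k / im ∂_{k+1}, so:

  H_2: rank ker ∂_2 − rank ∂_3 = (12 − 12) − 0 = 0, and there is no ∂_3, so H_2 = 0.

H_2 = 0.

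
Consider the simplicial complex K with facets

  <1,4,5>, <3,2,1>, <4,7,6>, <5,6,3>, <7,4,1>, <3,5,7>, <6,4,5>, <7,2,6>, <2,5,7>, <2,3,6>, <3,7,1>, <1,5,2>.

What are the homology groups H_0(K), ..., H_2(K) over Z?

H_0 ≅ Z,  H_1 ≅ Z/2,  H_2 = 0.

Take the total order 1 < 2 < 3 < 4 < 5 < 6 < 7 on the vertex set. Then K (dimension 2) consists of the simplices:

  0-simplices (7): [1], [2], [3], [4], [5], [6], [7]
  1-simplices (18): [1,2], [1,3], [1,4], [1,5], [1,7], [2,3], [2,5], [2,6], [2,7], [3,5], [3,6], [3,7], [4,5], [4,6], [4,7], [5,6], [5,7], [6,7]
  2-simplices (12): [1,2,3], [1,2,5], [1,3,7], [1,4,5], [1,4,7], [2,3,6], [2,5,7], [2,6,7], [3,5,6], [3,5,7], [4,5,6], [4,6,7]

giving chain groups C_0 ≅ Z^7, C_1 ≅ Z^18, C_2 ≅ Z^12.

The boundary map ∂_1: C_1 → C_0 sends each edge [p,q] (with p < q) to q − p.
The 7×18 boundary matrix has rank 6 and Smith normal form diag(1,1,1,1,1,1).

∂_2: C_2 → C_1 maps a triangle to the signed sum of its edges. For instance
  ∂[3,5,7] = [5,7] − [3,7] + [3,5],
  ∂[4,6,7] = [6,7] − [4,7] + [4,6].
The 18×12 boundary matrix has rank 12 and Smith normal form diag(1,1,1,1,1,1,1,1,1,1,1,2).

Now H_k = ker ∂_k / im ∂_{k+1}, so:

  H_0: rank C_0 − rank ∂_1 = 7 − 6 = 1, and the invariant factors of ∂_1 are all 1, so H_0 ≅ Z.
  H_1: rank ker ∂_1 − rank ∂_2 = (18 − 6) − 12 = 0, and ∂_2 has invariant factor 2 > 1, so H_1 ≅ Z/2.
  H_2: rank ker ∂_2 − rank ∂_3 = (12 − 12) − 0 = 0, and there is no ∂_3, so H_2 ≅ 0.

As a check, the Euler characteristic is 7 − 18 + 12 = 1, which agrees with 1 − 0 + 0 = 1.
(K is a triangulation of the real projective plane RP^2.)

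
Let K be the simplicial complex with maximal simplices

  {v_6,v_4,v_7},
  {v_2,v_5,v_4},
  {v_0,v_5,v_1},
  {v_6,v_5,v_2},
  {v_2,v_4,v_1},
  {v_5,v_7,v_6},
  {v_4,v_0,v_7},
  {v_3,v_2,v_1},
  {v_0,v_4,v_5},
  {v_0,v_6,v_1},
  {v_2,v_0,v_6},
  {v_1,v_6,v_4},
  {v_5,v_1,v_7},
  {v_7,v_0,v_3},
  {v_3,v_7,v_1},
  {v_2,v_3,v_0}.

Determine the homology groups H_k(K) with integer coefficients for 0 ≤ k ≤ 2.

H_0 = Z,  H_1 = Z^2,  H_2 = Z.

Fix the vertex order v_0 < v_1 < v_2 < v_3 < v_4 < v_5 < v_6 < v_7 and write every simplex with vertices in increasing order. Then dim K = 2 and the simplices of K are:

  0-simplices (8): [v_0], [v_1], [v_2], [v_3], [v_4], [v_5], [v_6], [v_7]
  1-simplices (24): (24 of them)
  2-simplices (16): (16 of them)

so the chain groups are C_0 ≅ Z^8, C_1 ≅ Z^24, C_2 ≅ Z^16.

∂_1: C_1 → C_0 sends each edge [p,q] (with p < q) to q − p. For instance
  ∂[v_5,v_6] = [v_6] − [v_5].
This gives a 8×24 integer matrix of rank 7; reducing to Smith normal form yields diagonal entries (1,1,1,1,1,1,1).

Boundary ∂_2: C_2 → C_1 acts by ∂[p,q,r] = [q,r] − [p,r] + [p,q]. For instance
  ∂[v_0,v_4,v_7] = [v_4,v_7] − [v_0,v_7] + [v_0,v_4],
  ∂[v_0,v_2,v_3] = [v_2,v_3] − [v_0,v_3] + [v_0,v_2].
The 24×16 boundary matrix has rank 15 and Smith normal form diag(1,1,1,1,1,1,1,1,1,1,1,1,1,1,1).

Reading off H_k = ker ∂_k / im ∂_{k+1}:

  H_0: rank C_0 − rank ∂_1 = 8 − 7 = 1, and the invariant factors of ∂_1 are all 1, so H_0 = Z.
  H_1: rank ker ∂_1 − rank ∂_2 = (24 − 7) − 15 = 2, and the invariant factors of ∂_2 are all 1, so H_1 = Z^2.
  H_2: rank ker ∂_2 − rank ∂_3 = (16 − 15) − 0 = 1, and there is no ∂_3, so H_2 = Z.

As a check, the Euler characteristic is 8 − 24 + 16 = 0, which agrees with 1 − 2 + 1 = 0.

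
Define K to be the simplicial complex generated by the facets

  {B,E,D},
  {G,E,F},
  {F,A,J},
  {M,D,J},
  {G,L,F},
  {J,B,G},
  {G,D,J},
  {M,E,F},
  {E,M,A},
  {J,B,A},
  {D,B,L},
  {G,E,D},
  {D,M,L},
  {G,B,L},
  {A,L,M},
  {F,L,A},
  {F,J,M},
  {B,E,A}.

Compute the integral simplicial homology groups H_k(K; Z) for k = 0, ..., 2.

H_0 ≅ Z,  H_1 ≅ Z ⊕ Z/2,  H_2 = 0.

Take the total order A < B < D < E < F < G < J < L < M on the vertex set. Then K (dimension 2) consists of the simplices:

  0-simplices (9): A, B, D, E, F, G, J, L, M
  1-simplices (27): AB, AE, AF, AJ, AL, AM, BD, BE, BG, BJ, BL, DE, DG, DJ, DL, DM, EF, EG, EM, FG, FJ, FL, FM, GJ, GL, JM, LM
  2-simplices (18): ABE, ABJ, AEM, AFJ, AFL, ALM, BDE, BDL, BGJ, BGL, DEG, DGJ, DJM, DLM, EFG, EFM, FGL, FJM

so the chain groups are C_0 ≅ Z^9, C_1 ≅ Z^27, C_2 ≅ Z^18.

∂_1: C_1 → C_0 maps an edge to its endpoints' difference, ∂[p,q] = q − p. For instance
  ∂FJ = J − F.
The resulting 9×27 matrix has rank 8, and its Smith normal form has invariant factors (1,1,1,1,1,1,1,1).

∂_2: C_2 → C_1 sends each 2-simplex [p,q,r] to [q,r] − [p,r] + [p,q]. For instance
  ∂AFL = FL − AL + AF,
  ∂BGL = GL − BL + BG.
As a 27×18 matrix over Z this has rank 18, with invariant factors (1,1,1,1,1,1,1,1,1,1,1,1,1,1,1,1,1,2).

From H_k ≅ ker(∂_k) / im(∂_{k+1}) we obtain:

  H_0: rank C_0 − rank ∂_1 = 9 − 8 = 1, and the invariant factors of ∂_1 are all 1, so H_0 = Z.
  H_1: rank ker ∂_1 − rank ∂_2 = (27 − 8) − 18 = 1, and ∂_2 has invariant factor 2 > 1, so H_1 = Z ⊕ Z/2.
  H_2: rank ker ∂_2 − rank ∂_3 = (18 − 18) − 0 = 0, and there is no ∂_3, so H_2 = 0.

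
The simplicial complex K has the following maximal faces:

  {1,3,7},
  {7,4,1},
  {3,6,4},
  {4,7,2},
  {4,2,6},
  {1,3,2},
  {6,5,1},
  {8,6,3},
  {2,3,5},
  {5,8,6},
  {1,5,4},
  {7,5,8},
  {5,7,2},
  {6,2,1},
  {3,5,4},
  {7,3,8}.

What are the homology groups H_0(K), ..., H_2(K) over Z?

H_0 = Z,  H_1 = Z^2,  H_2 = Z.

We work with the vertex ordering 1 < 2 < 3 < 4 < 5 < 6 < 7 < 8. The simplices of K, each written with vertices in increasing order, are:

  0-simplices (8): [1], [2], [3], [4], [5], [6], [7], [8]
  1-simplices (24): (24 of them)
  2-simplices (16): [1,2,3], [1,2,6], [1,3,7], [1,4,5], [1,4,7], [1,5,6], [2,3,5], [2,4,6], [2,4,7], [2,5,7], [3,4,5], [3,4,6], [3,6,8], [3,7,8], [5,6,8], [5,7,8]

Hence C_0 ≅ Z^8, C_1 ≅ Z^24, C_2 ≅ Z^16.

∂_1: C_1 → C_0 maps an edge to its endpoints' difference, ∂[p,q] = q − p.
The 8×24 boundary matrix has rank 7 and Smith normal form diag(1,1,1,1,1,1,1).

The boundary map ∂_2: C_2 → C_1 acts by ∂[p,q,r] = [q,r] − [p,r] + [p,q]. For instance
  ∂[1,2,6] = [2,6] − [1,6] + [1,2],
  ∂[2,4,7] = [4,7] − [2,7] + [2,4].
The resulting 24×16 matrix has rank 15, and its Smith normal form has invariant factors (1,1,1,1,1,1,1,1,1,1,1,1,1,1,1).

Reading off H_k = ker ∂_k / im ∂_{k+1}:

  H_0: rank C_0 − rank ∂_1 = 8 − 7 = 1, and the invariant factors of ∂_1 are all 1, so H_0 ≅ Z.
  H_1: rank ker ∂_1 − rank ∂_2 = (24 − 7) − 15 = 2, and the invariant factors of ∂_2 are all 1, so H_1 ≅ Z^2.
  H_2: rank ker ∂_2 − rank ∂_3 = (16 − 15) − 0 = 1, and there is no ∂_3, so H_2 ≅ Z.

As a check, the Euler characteristic is 8 − 24 + 16 = 0, which agrees with 1 − 2 + 1 = 0.
(K is a triangulation of the torus T^2.)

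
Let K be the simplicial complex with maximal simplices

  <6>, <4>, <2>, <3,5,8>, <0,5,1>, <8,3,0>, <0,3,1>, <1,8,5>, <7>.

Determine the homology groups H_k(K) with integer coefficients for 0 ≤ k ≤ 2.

H_0 ≅ Z^5,  H_1 ≅ Z,  H_2 = 0.

We work with the vertex ordering 0 < 1 < 2 < 3 < 4 < 5 < 6 < 7 < 8. The simplices of K, each written with vertices in increasing order, are:

  0-simplices (9): [0], [1], [2], [3], [4], [5], [6], [7], [8]
  1-simplices (10): [0,1], [0,3], [0,5], [0,8], [1,3], [1,5], [1,8], [3,5], [3,8], [5,8]
  2-simplices (5): [0,1,3], [0,1,5], [0,3,8], [1,5,8], [3,5,8]

so the chain groups are C_0 ≅ Z^9, C_1 ≅ Z^10, C_2 ≅ Z^5.

Boundary ∂_1: C_1 → C_0 sends each edge [p,q] (with p < q) to q − p. For instance
  ∂[0,5] = [5] − [0].
As a 9×10 matrix over Z this has rank 4, with invariant factors (1,1,1,1).

∂_2: C_2 → C_1 sends each 2-simplex [p,q,r] to [q,r] − [p,r] + [p,q]. For instance
  ∂[0,3,8] = [3,8] − [0,8] + [0,3],
  ∂[1,5,8] = [5,8] − [1,8] + [1,5].
The resulting 10×5 matrix has rank 5, and its Smith normal form has invariant factors (1,1,1,1,1).

Reading off H_k = ker ∂_k / im ∂_{k+1}:

  H_0: rank C_0 − rank ∂_1 = 9 − 4 = 5, and the invariant factors of ∂_1 are all 1, so H_0 ≅ Z^5.
  H_1: rank ker ∂_1 − rank ∂_2 = (10 − 4) − 5 = 1, and the invariant factors of ∂_2 are all 1, so H_1 ≅ Z.
  H_2: rank ker ∂_2 − rank ∂_3 = (5 − 5) − 0 = 0, and there is no ∂_3, so H_2 ≅ 0.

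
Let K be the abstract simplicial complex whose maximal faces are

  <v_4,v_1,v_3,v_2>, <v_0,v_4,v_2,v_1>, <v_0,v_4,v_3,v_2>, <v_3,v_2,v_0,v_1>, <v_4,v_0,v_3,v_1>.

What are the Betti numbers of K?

b_0 = 1, b_1 = 0, b_2 = 0, b_3 = 1.

Fix the vertex order v_0 < v_1 < v_2 < v_3 < v_4 and write every simplex with vertices in increasing order. Then dim K = 3 and the simplices of K are:

  0-simplices (5): [v_0], [v_1], [v_2], [v_3], [v_4]
  1-simplices (10): [v_0,v_1], [v_0,v_2], [v_0,v_3], [v_0,v_4], [v_1,v_2], [v_1,v_3], [v_1,v_4], [v_2,v_3], [v_2,v_4], [v_3,v_4]
  2-simplices (10): [v_0,v_1,v_2], [v_0,v_1,v_3], [v_0,v_1,v_4], [v_0,v_2,v_3], [v_0,v_2,v_4], [v_0,v_3,v_4], [v_1,v_2,v_3], [v_1,v_2,v_4], [v_1,v_3,v_4], [v_2,v_3,v_4]
  3-simplices (5): [v_0,v_1,v_2,v_3], [v_0,v_1,v_2,v_4], [v_0,v_1,v_3,v_4], [v_0,v_2,v_3,v_4], [v_1,v_2,v_3,v_4]

Hence C_0 ≅ Z^5, C_1 ≅ Z^10, C_2 ≅ Z^10, C_3 ≅ Z^5.

The boundary map ∂_1: C_1 → C_0 maps an edge to its endpoints' difference, ∂[p,q] = q − p.
This gives a 5×10 integer matrix of rank 4; reducing to Smith normal form yields diagonal entries (1,1,1,1).

The boundary map ∂_2: C_2 → C_1 sends each 2-simplex [p,q,r] to [q,r] − [p,r] + [p,q]. For instance
  ∂[v_0,v_1,v_3] = [v_1,v_3] − [v_0,v_3] + [v_0,v_1],
  ∂[v_2,v_3,v_4] = [v_3,v_4] − [v_2,v_4] + [v_2,v_3].
The 10×10 boundary matrix has rank 6 and Smith normal form diag(1,1,1,1,1,1).

Boundary ∂_3: C_3 → C_2 sends each 3-simplex σ to the alternating sum Σ_i (−1)^i (σ with its i-th vertex removed). For instance
  ∂[v_0,v_2,v_3,v_4] = [v_2,v_3,v_4] − [v_0,v_3,v_4] + [v_0,v_2,v_4] − [v_0,v_2,v_3],
  ∂[v_1,v_2,v_3,v_4] = [v_2,v_3,v_4] − [v_1,v_3,v_4] + [v_1,v_2,v_4] − [v_1,v_2,v_3].
The 10×5 boundary matrix has rank 4 and Smith normal form diag(1,1,1,1).

From H_k ≅ ker(∂_k) / im(∂_{k+1}) we obtain:

  H_0: rank C_0 − rank ∂_1 = 5 − 4 = 1, and the invariant factors of ∂_1 are all 1, so H_0 = Z.
  H_1: rank ker ∂_1 − rank ∂_2 = (10 − 4) − 6 = 0, and the invariant factors of ∂_2 are all 1, so H_1 = 0.
  H_2: rank ker ∂_2 − rank ∂_3 = (10 − 6) − 4 = 0, and the invariant factors of ∂_3 are all 1, so H_2 = 0.
  H_3: rank ker ∂_3 − rank ∂_4 = (5 − 4) − 0 = 1, and there is no ∂_4, so H_3 = Z.

As a check, the Euler characteristic is 5 − 10 + 10 − 5 = 0, which agrees with 1 − 0 + 0 − 1 = 0.

Hence the Betti numbers are b_0 = 1, b_1 = 0, b_2 = 0, b_3 = 1.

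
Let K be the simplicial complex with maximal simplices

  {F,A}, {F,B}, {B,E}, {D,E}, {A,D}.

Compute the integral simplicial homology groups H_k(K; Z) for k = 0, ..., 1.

H_0 ≅ Z,  H_1 ≅ Z.

Take the total order A < B < D < E < F on the vertex set. Then K (dimension 1) consists of the simplices:

  0-simplices (5): A, B, D, E, F
  1-simplices (5): AD, AF, BE, BF, DE

Hence C_0 ≅ Z^5, C_1 ≅ Z^5.

∂_1: C_1 → C_0 sends each edge [p,q] (with p < q) to q − p.
The 5×5 boundary matrix has rank 4 and Smith normal form diag(1,1,1,1).

Now H_k = ker ∂_k / im ∂_{k+1}, so:

  H_0: rank C_0 − rank ∂_1 = 5 − 4 = 1, and the invariant factors of ∂_1 are all 1, so H_0 = Z.
  H_1: rank ker ∂_1 − rank ∂_2 = (5 − 4) − 0 = 1, and there is no ∂_2, so H_1 = Z.

(K is a triangulation of the circle S^1.)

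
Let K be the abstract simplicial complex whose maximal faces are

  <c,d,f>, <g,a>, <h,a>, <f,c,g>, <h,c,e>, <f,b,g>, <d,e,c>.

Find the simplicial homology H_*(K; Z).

Fix the vertex order a < b < c < d < e < f < g < h and write every simplex with vertices in increasing order. Then dim K = 2 and the simplices of K are:

  0-simplices (8): a, b, c, d, e, f, g, h
  1-simplices (13): ag, ah, bf, bg, cd, ce, cf, cg, ch, de, df, eh, fg
  2-simplices (5): bfg, cde, cdf, ceh, cfg

Hence C_0 ≅ Z^8, C_1 ≅ Z^13, C_2 ≅ Z^5.

Boundary ∂_1: C_1 → C_0 sends each edge [p,q] (with p < q) to q − p. For instance
  ∂df = f − d.
This gives a 8×13 integer matrix of rank 7; reducing to Smith normal form yields diagonal entries (1,1,1,1,1,1,1).

The boundary map ∂_2: C_2 → C_1 sends each 2-simplex [p,q,r] to [q,r] − [p,r] + [p,q]. For instance
  ∂cde = de − ce + cd,
  ∂cdf = df − cf + cd.
This gives a 13×5 integer matrix of rank 5; reducing to Smith normal form yields diagonal entries (1,1,1,1,1).

Now H_k = ker ∂_k / im ∂_{k+1}, so:

  H_0: rank C_0 − rank ∂_1 = 8 − 7 = 1, and the invariant factors of ∂_1 are all 1, so H_0 = Z.
  H_1: rank ker ∂_1 − rank ∂_2 = (13 − 7) − 5 = 1, and the invariant factors of ∂_2 are all 1, so H_1 = Z.
  H_2: rank ker ∂_2 − rank ∂_3 = (5 − 5) − 0 = 0, and there is no ∂_3, so H_2 = 0.

As a check, the Euler characteristic is 8 − 13 + 5 = 0, which agrees with 1 − 1 + 0 = 0.

H_0 ≅ Z,  H_1 ≅ Z,  H_2 = 0.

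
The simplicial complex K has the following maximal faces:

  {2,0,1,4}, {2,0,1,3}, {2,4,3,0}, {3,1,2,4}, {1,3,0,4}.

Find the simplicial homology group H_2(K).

Take the total order 0 < 1 < 2 < 3 < 4 on the vertex set. Then K (dimension 3) consists of the simplices:

  0-simplices (5): [0], [1], [2], [3], [4]
  1-simplices (10): [0,1], [0,2], [0,3], [0,4], [1,2], [1,3], [1,4], [2,3], [2,4], [3,4]
  2-simplices (10): [0,1,2], [0,1,3], [0,1,4], [0,2,3], [0,2,4], [0,3,4], [1,2,3], [1,2,4], [1,3,4], [2,3,4]
  3-simplices (5): [0,1,2,3], [0,1,2,4], [0,1,3,4], [0,2,3,4], [1,2,3,4]

giving chain groups C_0 ≅ Z^5, C_1 ≅ Z^10, C_2 ≅ Z^10, C_3 ≅ Z^5.

∂_1: C_1 → C_0 maps an edge to its endpoints' difference, ∂[p,q] = q − p. For instance
  ∂[2,4] = [4] − [2].
As a 5×10 matrix over Z this has rank 4, with invariant factors (1,1,1,1).

Boundary ∂_2: C_2 → C_1 acts by ∂[p,q,r] = [q,r] − [p,r] + [p,q]. For instance
  ∂[2,3,4] = [3,4] − [2,4] + [2,3],
  ∂[0,3,4] = [3,4] − [0,4] + [0,3].
The resulting 10×10 matrix has rank 6, and its Smith normal form has invariant factors (1,1,1,1,1,1).

∂_3: C_3 → C_2 sends each 3-simplex σ to the alternating sum Σ_i (−1)^i (σ with its i-th vertex removed). For instance
  ∂[0,2,3,4] = [2,3,4] − [0,3,4] + [0,2,4] − [0,2,3],
  ∂[0,1,2,3] = [1,2,3] − [0,2,3] + [0,1,3] − [0,1,2].
The resulting 10×5 matrix has rank 4, and its Smith normal form has invariant factors (1,1,1,1).

Reading off H_k = ker ∂_k / im ∂_{k+1}:

  H_2: rank ker ∂_2 − rank ∂_3 = (10 − 6) − 4 = 0, and the invariant factors of ∂_3 are all 1, so H_2 ≅ 0.

H_2 = 0.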